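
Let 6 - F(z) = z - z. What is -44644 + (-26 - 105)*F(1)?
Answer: -45430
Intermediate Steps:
F(z) = 6 (F(z) = 6 - (z - z) = 6 - 1*0 = 6 + 0 = 6)
-44644 + (-26 - 105)*F(1) = -44644 + (-26 - 105)*6 = -44644 - 131*6 = -44644 - 786 = -45430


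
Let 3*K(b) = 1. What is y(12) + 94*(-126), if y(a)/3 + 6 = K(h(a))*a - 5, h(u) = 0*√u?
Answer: -11865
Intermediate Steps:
h(u) = 0
K(b) = ⅓ (K(b) = (⅓)*1 = ⅓)
y(a) = -33 + a (y(a) = -18 + 3*(a/3 - 5) = -18 + 3*(-5 + a/3) = -18 + (-15 + a) = -33 + a)
y(12) + 94*(-126) = (-33 + 12) + 94*(-126) = -21 - 11844 = -11865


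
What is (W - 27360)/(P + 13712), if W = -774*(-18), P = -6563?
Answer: -4476/2383 ≈ -1.8783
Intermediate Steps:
W = 13932
(W - 27360)/(P + 13712) = (13932 - 27360)/(-6563 + 13712) = -13428/7149 = -13428*1/7149 = -4476/2383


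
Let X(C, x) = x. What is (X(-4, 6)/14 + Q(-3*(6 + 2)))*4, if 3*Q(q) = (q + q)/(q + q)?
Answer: 64/21 ≈ 3.0476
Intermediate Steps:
Q(q) = ⅓ (Q(q) = ((q + q)/(q + q))/3 = ((2*q)/((2*q)))/3 = ((2*q)*(1/(2*q)))/3 = (⅓)*1 = ⅓)
(X(-4, 6)/14 + Q(-3*(6 + 2)))*4 = (6/14 + ⅓)*4 = (6*(1/14) + ⅓)*4 = (3/7 + ⅓)*4 = (16/21)*4 = 64/21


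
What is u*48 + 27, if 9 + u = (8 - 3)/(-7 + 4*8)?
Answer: -1977/5 ≈ -395.40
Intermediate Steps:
u = -44/5 (u = -9 + (8 - 3)/(-7 + 4*8) = -9 + 5/(-7 + 32) = -9 + 5/25 = -9 + 5*(1/25) = -9 + 1/5 = -44/5 ≈ -8.8000)
u*48 + 27 = -44/5*48 + 27 = -2112/5 + 27 = -1977/5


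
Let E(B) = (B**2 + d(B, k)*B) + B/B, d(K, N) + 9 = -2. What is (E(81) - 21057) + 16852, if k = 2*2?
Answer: 1466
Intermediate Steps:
k = 4
d(K, N) = -11 (d(K, N) = -9 - 2 = -11)
E(B) = 1 + B**2 - 11*B (E(B) = (B**2 - 11*B) + B/B = (B**2 - 11*B) + 1 = 1 + B**2 - 11*B)
(E(81) - 21057) + 16852 = ((1 + 81**2 - 11*81) - 21057) + 16852 = ((1 + 6561 - 891) - 21057) + 16852 = (5671 - 21057) + 16852 = -15386 + 16852 = 1466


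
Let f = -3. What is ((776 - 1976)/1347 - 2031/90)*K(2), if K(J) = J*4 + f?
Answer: -315973/2694 ≈ -117.29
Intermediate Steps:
K(J) = -3 + 4*J (K(J) = J*4 - 3 = 4*J - 3 = -3 + 4*J)
((776 - 1976)/1347 - 2031/90)*K(2) = ((776 - 1976)/1347 - 2031/90)*(-3 + 4*2) = (-1200*1/1347 - 2031*1/90)*(-3 + 8) = (-400/449 - 677/30)*5 = -315973/13470*5 = -315973/2694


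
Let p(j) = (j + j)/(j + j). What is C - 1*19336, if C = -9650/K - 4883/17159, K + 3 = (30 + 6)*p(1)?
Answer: -11114697481/566247 ≈ -19629.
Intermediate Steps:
p(j) = 1 (p(j) = (2*j)/((2*j)) = (2*j)*(1/(2*j)) = 1)
K = 33 (K = -3 + (30 + 6)*1 = -3 + 36*1 = -3 + 36 = 33)
C = -165745489/566247 (C = -9650/33 - 4883/17159 = -165745489/566247 ≈ -292.71)
C - 1*19336 = -165745489/566247 - 1*19336 = -165745489/566247 - 19336 = -11114697481/566247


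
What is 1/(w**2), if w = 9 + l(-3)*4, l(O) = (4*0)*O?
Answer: 1/81 ≈ 0.012346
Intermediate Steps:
l(O) = 0 (l(O) = 0*O = 0)
w = 9 (w = 9 + 0*4 = 9 + 0 = 9)
1/(w**2) = 1/(9**2) = 1/81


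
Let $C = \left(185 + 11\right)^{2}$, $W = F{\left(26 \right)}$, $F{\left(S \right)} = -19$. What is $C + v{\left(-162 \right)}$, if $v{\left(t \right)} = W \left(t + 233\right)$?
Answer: $37067$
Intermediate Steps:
$W = -19$
$v{\left(t \right)} = -4427 - 19 t$ ($v{\left(t \right)} = - 19 \left(t + 233\right) = - 19 \left(233 + t\right) = -4427 - 19 t$)
$C = 38416$ ($C = 196^{2} = 38416$)
$C + v{\left(-162 \right)} = 38416 - 1349 = 37067$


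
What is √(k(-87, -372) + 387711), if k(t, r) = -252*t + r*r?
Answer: 3*√60891 ≈ 740.28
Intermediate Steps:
k(t, r) = r² - 252*t (k(t, r) = -252*t + r² = r² - 252*t)
√(k(-87, -372) + 387711) = √(((-372)² - 252*(-87)) + 387711) = √((138384 + 21924) + 387711) = √(160308 + 387711) = √548019 = 3*√60891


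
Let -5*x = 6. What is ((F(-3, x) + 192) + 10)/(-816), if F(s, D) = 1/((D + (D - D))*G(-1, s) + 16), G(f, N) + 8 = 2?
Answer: -23437/94656 ≈ -0.24760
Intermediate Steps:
x = -6/5 (x = -⅕*6 = -6/5 ≈ -1.2000)
G(f, N) = -6 (G(f, N) = -8 + 2 = -6)
F(s, D) = 1/(16 - 6*D) (F(s, D) = 1/((D + (D - D))*(-6) + 16) = 1/((D + 0)*(-6) + 16) = 1/(D*(-6) + 16) = 1/(-6*D + 16) = 1/(16 - 6*D))
((F(-3, x) + 192) + 10)/(-816) = ((1/(2*(8 - 3*(-6/5))) + 192) + 10)/(-816) = ((1/(2*(8 + 18/5)) + 192) + 10)*(-1/816) = ((1/(2*(58/5)) + 192) + 10)*(-1/816) = (((½)*(5/58) + 192) + 10)*(-1/816) = ((5/116 + 192) + 10)*(-1/816) = (22277/116 + 10)*(-1/816) = (23437/116)*(-1/816) = -23437/94656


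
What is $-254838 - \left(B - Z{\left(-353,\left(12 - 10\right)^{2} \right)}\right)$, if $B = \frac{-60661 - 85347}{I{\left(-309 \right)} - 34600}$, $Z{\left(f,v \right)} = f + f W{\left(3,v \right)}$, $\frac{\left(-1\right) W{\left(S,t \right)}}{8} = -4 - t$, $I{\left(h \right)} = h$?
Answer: $- \frac{9697272755}{34909} \approx -2.7779 \cdot 10^{5}$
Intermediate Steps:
$W{\left(S,t \right)} = 32 + 8 t$ ($W{\left(S,t \right)} = - 8 \left(-4 - t\right) = 32 + 8 t$)
$Z{\left(f,v \right)} = f + f \left(32 + 8 v\right)$
$B = \frac{146008}{34909}$ ($B = \frac{-60661 - 85347}{-309 - 34600} = - \frac{146008}{-34909} = \left(-146008\right) \left(- \frac{1}{34909}\right) = \frac{146008}{34909} \approx 4.1825$)
$-254838 - \left(B - Z{\left(-353,\left(12 - 10\right)^{2} \right)}\right) = -254838 - \left(\frac{146008}{34909} - - 353 \left(33 + 8 \left(12 - 10\right)^{2}\right)\right) = -254838 - \left(\frac{146008}{34909} - - 353 \left(33 + 8 \cdot 2^{2}\right)\right) = -254838 - \left(\frac{146008}{34909} - - 353 \left(33 + 8 \cdot 4\right)\right) = -254838 - \left(\frac{146008}{34909} - - 353 \left(33 + 32\right)\right) = -254838 - \left(\frac{146008}{34909} - \left(-353\right) 65\right) = -254838 - \left(\frac{146008}{34909} - -22945\right) = -254838 - \left(\frac{146008}{34909} + 22945\right) = -254838 - \frac{801133013}{34909} = - \frac{9697272755}{34909}$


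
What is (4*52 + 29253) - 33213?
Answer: -3752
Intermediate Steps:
(4*52 + 29253) - 33213 = (208 + 29253) - 33213 = 29461 - 33213 = -3752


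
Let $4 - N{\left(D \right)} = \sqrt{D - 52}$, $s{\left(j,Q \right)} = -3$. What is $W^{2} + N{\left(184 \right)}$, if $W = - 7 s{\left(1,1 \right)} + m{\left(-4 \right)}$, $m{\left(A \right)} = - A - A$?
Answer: $845 - 2 \sqrt{33} \approx 833.51$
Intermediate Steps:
$m{\left(A \right)} = - 2 A$
$W = 29$ ($W = \left(-7\right) \left(-3\right) - -8 = 21 + 8 = 29$)
$N{\left(D \right)} = 4 - \sqrt{-52 + D}$ ($N{\left(D \right)} = 4 - \sqrt{D - 52} = 4 - \sqrt{-52 + D}$)
$W^{2} + N{\left(184 \right)} = 29^{2} + \left(4 - \sqrt{-52 + 184}\right) = 841 + \left(4 - \sqrt{132}\right) = 841 + \left(4 - 2 \sqrt{33}\right) = 845 - 2 \sqrt{33}$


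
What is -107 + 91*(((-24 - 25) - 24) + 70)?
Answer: -380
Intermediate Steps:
-107 + 91*(((-24 - 25) - 24) + 70) = -107 + 91*((-49 - 24) + 70) = -107 + 91*(-73 + 70) = -107 + 91*(-3) = -107 - 273 = -380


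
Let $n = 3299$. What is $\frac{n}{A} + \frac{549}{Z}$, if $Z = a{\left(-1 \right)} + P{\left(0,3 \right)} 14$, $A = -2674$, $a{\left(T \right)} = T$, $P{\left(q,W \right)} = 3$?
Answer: $\frac{1332767}{109634} \approx 12.157$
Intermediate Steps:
$Z = 41$ ($Z = -1 + 3 \cdot 14 = -1 + 42 = 41$)
$\frac{n}{A} + \frac{549}{Z} = \frac{3299}{-2674} + \frac{549}{41} = 3299 \left(- \frac{1}{2674}\right) + 549 \cdot \frac{1}{41} = - \frac{3299}{2674} + \frac{549}{41} = \frac{1332767}{109634}$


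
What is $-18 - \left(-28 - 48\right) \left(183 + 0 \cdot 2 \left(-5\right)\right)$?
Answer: $13890$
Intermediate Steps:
$-18 - \left(-28 - 48\right) \left(183 + 0 \cdot 2 \left(-5\right)\right) = -18 - - 76 \left(183 + 0 \left(-5\right)\right) = -18 - - 76 \left(183 + 0\right) = -18 - \left(-76\right) 183 = -18 - -13908 = -18 + 13908 = 13890$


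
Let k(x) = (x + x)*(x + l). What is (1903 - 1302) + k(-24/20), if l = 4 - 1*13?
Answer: 15637/25 ≈ 625.48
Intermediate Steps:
l = -9 (l = 4 - 13 = -9)
k(x) = 2*x*(-9 + x) (k(x) = (x + x)*(x - 9) = (2*x)*(-9 + x) = 2*x*(-9 + x))
(1903 - 1302) + k(-24/20) = (1903 - 1302) + 2*(-24/20)*(-9 - 24/20) = 601 + 2*(-24*1/20)*(-9 - 24*1/20) = 601 + 2*(-6/5)*(-9 - 6/5) = 601 + 2*(-6/5)*(-51/5) = 601 + 612/25 = 15637/25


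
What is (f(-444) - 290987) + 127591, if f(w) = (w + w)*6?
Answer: -168724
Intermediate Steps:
f(w) = 12*w (f(w) = (2*w)*6 = 12*w)
(f(-444) - 290987) + 127591 = (12*(-444) - 290987) + 127591 = (-5328 - 290987) + 127591 = -296315 + 127591 = -168724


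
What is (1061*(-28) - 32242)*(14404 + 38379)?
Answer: -3269906850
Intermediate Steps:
(1061*(-28) - 32242)*(14404 + 38379) = (-29708 - 32242)*52783 = -61950*52783 = -3269906850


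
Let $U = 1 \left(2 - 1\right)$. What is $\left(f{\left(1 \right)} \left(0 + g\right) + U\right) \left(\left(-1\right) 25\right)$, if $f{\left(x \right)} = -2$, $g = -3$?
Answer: $-175$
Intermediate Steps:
$U = 1$ ($U = 1 \cdot 1 = 1$)
$\left(f{\left(1 \right)} \left(0 + g\right) + U\right) \left(\left(-1\right) 25\right) = \left(- 2 \left(0 - 3\right) + 1\right) \left(\left(-1\right) 25\right) = \left(\left(-2\right) \left(-3\right) + 1\right) \left(-25\right) = \left(6 + 1\right) \left(-25\right) = 7 \left(-25\right) = -175$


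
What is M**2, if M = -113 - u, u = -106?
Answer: 49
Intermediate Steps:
M = -7 (M = -113 - 1*(-106) = -113 + 106 = -7)
M**2 = (-7)**2 = 49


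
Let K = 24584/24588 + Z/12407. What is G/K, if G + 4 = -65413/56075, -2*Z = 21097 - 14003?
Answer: -22095202117077/3053284478975 ≈ -7.2365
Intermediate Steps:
Z = -3547 (Z = -(21097 - 14003)/2 = -½*7094 = -3547)
G = -289713/56075 (G = -4 - 65413/56075 = -289713/56075 ≈ -5.1665)
K = 54450013/76265829 (K = 24584/24588 - 3547/12407 = 24584*(1/24588) - 3547*1/12407 = 6146/6147 - 3547/12407 = 54450013/76265829 ≈ 0.71395)
G/K = -289713/(56075*54450013/76265829) = -289713/56075*76265829/54450013 = -22095202117077/3053284478975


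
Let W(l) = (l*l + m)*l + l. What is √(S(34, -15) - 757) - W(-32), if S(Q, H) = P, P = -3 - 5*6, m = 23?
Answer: 33536 + I*√790 ≈ 33536.0 + 28.107*I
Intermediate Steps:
W(l) = l + l*(23 + l²) (W(l) = (l*l + 23)*l + l = (l² + 23)*l + l = (23 + l²)*l + l = l*(23 + l²) + l = l + l*(23 + l²))
P = -33 (P = -3 - 30 = -33)
S(Q, H) = -33
√(S(34, -15) - 757) - W(-32) = √(-33 - 757) - (-32)*(24 + (-32)²) = √(-790) - (-32)*(24 + 1024) = I*√790 - (-32)*1048 = I*√790 - 1*(-33536) = I*√790 + 33536 = 33536 + I*√790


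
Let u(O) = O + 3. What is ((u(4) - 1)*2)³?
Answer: 1728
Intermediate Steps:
u(O) = 3 + O
((u(4) - 1)*2)³ = (((3 + 4) - 1)*2)³ = ((7 - 1)*2)³ = (6*2)³ = 12³ = 1728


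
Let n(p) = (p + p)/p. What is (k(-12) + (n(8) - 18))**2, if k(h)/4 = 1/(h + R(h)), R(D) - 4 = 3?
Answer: 7056/25 ≈ 282.24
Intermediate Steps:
R(D) = 7 (R(D) = 4 + 3 = 7)
n(p) = 2 (n(p) = (2*p)/p = 2)
k(h) = 4/(7 + h) (k(h) = 4/(h + 7) = 4/(7 + h))
(k(-12) + (n(8) - 18))**2 = (4/(7 - 12) + (2 - 18))**2 = (4/(-5) - 16)**2 = (4*(-1/5) - 16)**2 = (-4/5 - 16)**2 = (-84/5)**2 = 7056/25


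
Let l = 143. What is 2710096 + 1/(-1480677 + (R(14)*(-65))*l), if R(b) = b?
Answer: 4365441607471/1610807 ≈ 2.7101e+6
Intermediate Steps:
2710096 + 1/(-1480677 + (R(14)*(-65))*l) = 2710096 + 1/(-1480677 + (14*(-65))*143) = 2710096 + 1/(-1480677 - 910*143) = 2710096 + 1/(-1480677 - 130130) = 2710096 + 1/(-1610807) = 2710096 - 1/1610807 = 4365441607471/1610807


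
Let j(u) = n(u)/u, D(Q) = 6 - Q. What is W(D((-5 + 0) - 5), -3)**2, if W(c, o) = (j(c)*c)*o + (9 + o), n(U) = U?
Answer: 1764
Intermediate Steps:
j(u) = 1 (j(u) = u/u = 1)
W(c, o) = 9 + o + c*o (W(c, o) = (1*c)*o + (9 + o) = c*o + (9 + o) = 9 + o + c*o)
W(D((-5 + 0) - 5), -3)**2 = (9 - 3 + (6 - ((-5 + 0) - 5))*(-3))**2 = (9 - 3 + (6 - (-5 - 5))*(-3))**2 = (9 - 3 + (6 - 1*(-10))*(-3))**2 = (9 - 3 + (6 + 10)*(-3))**2 = (9 - 3 + 16*(-3))**2 = (9 - 3 - 48)**2 = (-42)**2 = 1764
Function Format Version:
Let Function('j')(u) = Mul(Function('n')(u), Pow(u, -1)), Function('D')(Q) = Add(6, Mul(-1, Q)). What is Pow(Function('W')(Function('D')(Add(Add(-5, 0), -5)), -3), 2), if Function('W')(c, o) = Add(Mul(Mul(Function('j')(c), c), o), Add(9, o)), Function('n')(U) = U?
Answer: 1764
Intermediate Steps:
Function('j')(u) = 1 (Function('j')(u) = Mul(u, Pow(u, -1)) = 1)
Function('W')(c, o) = Add(9, o, Mul(c, o)) (Function('W')(c, o) = Add(Mul(Mul(1, c), o), Add(9, o)) = Add(Mul(c, o), Add(9, o)) = Add(9, o, Mul(c, o)))
Pow(Function('W')(Function('D')(Add(Add(-5, 0), -5)), -3), 2) = Pow(Add(9, -3, Mul(Add(6, Mul(-1, Add(Add(-5, 0), -5))), -3)), 2) = Pow(Add(9, -3, Mul(Add(6, Mul(-1, Add(-5, -5))), -3)), 2) = Pow(Add(9, -3, Mul(Add(6, Mul(-1, -10)), -3)), 2) = Pow(Add(9, -3, Mul(Add(6, 10), -3)), 2) = Pow(Add(9, -3, Mul(16, -3)), 2) = Pow(Add(9, -3, -48), 2) = Pow(-42, 2) = 1764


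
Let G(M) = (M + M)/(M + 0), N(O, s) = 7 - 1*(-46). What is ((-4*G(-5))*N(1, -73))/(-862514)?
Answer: 212/431257 ≈ 0.00049159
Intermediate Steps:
N(O, s) = 53 (N(O, s) = 7 + 46 = 53)
G(M) = 2 (G(M) = (2*M)/M = 2)
((-4*G(-5))*N(1, -73))/(-862514) = (-4*2*53)/(-862514) = -8*53*(-1/862514) = -424*(-1/862514) = 212/431257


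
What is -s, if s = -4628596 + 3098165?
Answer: 1530431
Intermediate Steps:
s = -1530431
-s = -1*(-1530431) = 1530431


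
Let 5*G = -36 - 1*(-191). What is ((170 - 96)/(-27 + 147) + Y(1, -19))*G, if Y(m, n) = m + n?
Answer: -32333/60 ≈ -538.88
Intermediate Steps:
G = 31 (G = (-36 - 1*(-191))/5 = (-36 + 191)/5 = (⅕)*155 = 31)
((170 - 96)/(-27 + 147) + Y(1, -19))*G = ((170 - 96)/(-27 + 147) + (1 - 19))*31 = (74/120 - 18)*31 = (74*(1/120) - 18)*31 = (37/60 - 18)*31 = -1043/60*31 = -32333/60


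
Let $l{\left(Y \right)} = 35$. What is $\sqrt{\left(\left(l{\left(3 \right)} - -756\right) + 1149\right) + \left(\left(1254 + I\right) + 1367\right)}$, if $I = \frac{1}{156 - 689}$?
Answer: $\frac{2 \sqrt{323932349}}{533} \approx 67.535$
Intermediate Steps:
$I = - \frac{1}{533}$ ($I = \frac{1}{-533} = - \frac{1}{533} \approx -0.0018762$)
$\sqrt{\left(\left(l{\left(3 \right)} - -756\right) + 1149\right) + \left(\left(1254 + I\right) + 1367\right)} = \sqrt{\left(\left(35 - -756\right) + 1149\right) + \left(\left(1254 - \frac{1}{533}\right) + 1367\right)} = \sqrt{\left(\left(35 + \left(-26 + 782\right)\right) + 1149\right) + \left(\frac{668381}{533} + 1367\right)} = \sqrt{\left(\left(35 + 756\right) + 1149\right) + \frac{1396992}{533}} = \sqrt{\left(791 + 1149\right) + \frac{1396992}{533}} = \sqrt{1940 + \frac{1396992}{533}} = \sqrt{\frac{2431012}{533}} = \frac{2 \sqrt{323932349}}{533}$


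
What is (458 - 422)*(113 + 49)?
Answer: 5832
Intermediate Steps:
(458 - 422)*(113 + 49) = 36*162 = 5832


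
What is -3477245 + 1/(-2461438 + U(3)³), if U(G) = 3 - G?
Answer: -8559022978311/2461438 ≈ -3.4772e+6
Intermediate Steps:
-3477245 + 1/(-2461438 + U(3)³) = -3477245 + 1/(-2461438 + (3 - 1*3)³) = -3477245 + 1/(-2461438 + (3 - 3)³) = -3477245 + 1/(-2461438 + 0³) = -3477245 + 1/(-2461438 + 0) = -3477245 + 1/(-2461438) = -3477245 - 1/2461438 = -8559022978311/2461438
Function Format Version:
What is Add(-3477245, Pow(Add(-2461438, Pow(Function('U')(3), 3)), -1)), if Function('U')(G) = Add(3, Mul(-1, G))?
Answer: Rational(-8559022978311, 2461438) ≈ -3.4772e+6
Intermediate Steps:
Add(-3477245, Pow(Add(-2461438, Pow(Function('U')(3), 3)), -1)) = Add(-3477245, Pow(Add(-2461438, Pow(Add(3, Mul(-1, 3)), 3)), -1)) = Add(-3477245, Pow(Add(-2461438, Pow(Add(3, -3), 3)), -1)) = Add(-3477245, Pow(Add(-2461438, Pow(0, 3)), -1)) = Add(-3477245, Pow(Add(-2461438, 0), -1)) = Add(-3477245, Pow(-2461438, -1)) = Add(-3477245, Rational(-1, 2461438)) = Rational(-8559022978311, 2461438)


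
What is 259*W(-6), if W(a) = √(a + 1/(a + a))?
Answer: 259*I*√219/6 ≈ 638.81*I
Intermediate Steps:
W(a) = √(a + 1/(2*a))
259*W(-6) = 259*(√(2/(-6) + 4*(-6))/2) = 259*(√(2*(-⅙) - 24)/2) = 259*(√(-⅓ - 24)/2) = 259*(√(-73/3)/2) = 259*((I*√219/3)/2) = 259*(I*√219/6) = 259*I*√219/6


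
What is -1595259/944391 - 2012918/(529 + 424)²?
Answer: -1116603408023/285901468573 ≈ -3.9056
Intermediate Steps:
-1595259/944391 - 2012918/(529 + 424)² = -1595259*1/944391 - 2012918/(953²) = -531753/314797 - 2012918/908209 = -1116603408023/285901468573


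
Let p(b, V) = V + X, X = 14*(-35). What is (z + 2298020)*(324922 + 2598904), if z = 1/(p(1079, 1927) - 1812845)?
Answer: 6085434798668800167/905704 ≈ 6.7190e+12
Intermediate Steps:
X = -490
p(b, V) = -490 + V (p(b, V) = V - 490 = -490 + V)
z = -1/1811408 (z = 1/((-490 + 1927) - 1812845) = 1/(1437 - 1812845) = 1/(-1811408) = -1/1811408 ≈ -5.5206e-7)
(z + 2298020)*(324922 + 2598904) = (-1/1811408 + 2298020)*(324922 + 2598904) = (4162651812159/1811408)*2923826 = 6085434798668800167/905704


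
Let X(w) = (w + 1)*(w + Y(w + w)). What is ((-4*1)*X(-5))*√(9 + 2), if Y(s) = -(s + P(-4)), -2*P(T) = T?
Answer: 48*√11 ≈ 159.20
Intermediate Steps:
P(T) = -T/2
Y(s) = -2 - s (Y(s) = -(s - ½*(-4)) = -(s + 2) = -(2 + s) = -2 - s)
X(w) = (1 + w)*(-2 - w) (X(w) = (w + 1)*(w + (-2 - (w + w))) = (1 + w)*(w + (-2 - 2*w)) = (1 + w)*(-2 - w))
((-4*1)*X(-5))*√(9 + 2) = ((-4*1)*(-2 - 1*(-5)² - 3*(-5)))*√(9 + 2) = (-4*(-2 - 1*25 + 15))*√11 = (-4*(-2 - 25 + 15))*√11 = (-4*(-12))*√11 = 48*√11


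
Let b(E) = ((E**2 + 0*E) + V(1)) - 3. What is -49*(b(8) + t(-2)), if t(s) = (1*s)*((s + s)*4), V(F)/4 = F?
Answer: -4753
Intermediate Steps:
V(F) = 4*F
t(s) = 8*s**2 (t(s) = s*((2*s)*4) = s*(8*s) = 8*s**2)
b(E) = 1 + E**2 (b(E) = ((E**2 + 0*E) + 4*1) - 3 = ((E**2 + 0) + 4) - 3 = (E**2 + 4) - 3 = (4 + E**2) - 3 = 1 + E**2)
-49*(b(8) + t(-2)) = -49*((1 + 8**2) + 8*(-2)**2) = -49*((1 + 64) + 8*4) = -49*(65 + 32) = -49*97 = -4753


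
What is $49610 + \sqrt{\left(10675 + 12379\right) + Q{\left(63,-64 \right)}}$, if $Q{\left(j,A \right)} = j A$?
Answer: $49610 + \sqrt{19022} \approx 49748.0$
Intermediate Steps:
$Q{\left(j,A \right)} = A j$
$49610 + \sqrt{\left(10675 + 12379\right) + Q{\left(63,-64 \right)}} = 49610 + \sqrt{\left(10675 + 12379\right) - 4032} = 49610 + \sqrt{23054 - 4032} = 49610 + \sqrt{19022}$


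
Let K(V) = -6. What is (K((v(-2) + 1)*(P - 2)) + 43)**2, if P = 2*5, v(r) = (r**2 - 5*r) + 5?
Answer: 1369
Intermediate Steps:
v(r) = 5 + r**2 - 5*r
P = 10
(K((v(-2) + 1)*(P - 2)) + 43)**2 = (-6 + 43)**2 = 37**2 = 1369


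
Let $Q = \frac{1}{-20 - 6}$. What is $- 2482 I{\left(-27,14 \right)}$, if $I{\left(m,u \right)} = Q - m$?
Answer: $- \frac{869941}{13} \approx -66919.0$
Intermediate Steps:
$Q = - \frac{1}{26}$ ($Q = \frac{1}{-26} = - \frac{1}{26} \approx -0.038462$)
$I{\left(m,u \right)} = - \frac{1}{26} - m$
$- 2482 I{\left(-27,14 \right)} = - 2482 \left(- \frac{1}{26} - -27\right) = - 2482 \left(- \frac{1}{26} + 27\right) = \left(-2482\right) \frac{701}{26} = - \frac{869941}{13}$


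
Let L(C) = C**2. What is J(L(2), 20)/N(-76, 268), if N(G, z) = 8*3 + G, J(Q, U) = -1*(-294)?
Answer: -147/26 ≈ -5.6538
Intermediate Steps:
J(Q, U) = 294
N(G, z) = 24 + G
J(L(2), 20)/N(-76, 268) = 294/(24 - 76) = 294/(-52) = 294*(-1/52) = -147/26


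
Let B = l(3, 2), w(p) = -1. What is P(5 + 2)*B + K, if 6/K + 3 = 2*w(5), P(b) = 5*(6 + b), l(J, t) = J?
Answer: 969/5 ≈ 193.80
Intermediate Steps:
B = 3
P(b) = 30 + 5*b
K = -6/5 (K = 6/(-3 + 2*(-1)) = 6/(-3 - 2) = 6/(-5) = 6*(-1/5) = -6/5 ≈ -1.2000)
P(5 + 2)*B + K = (30 + 5*(5 + 2))*3 - 6/5 = (30 + 5*7)*3 - 6/5 = (30 + 35)*3 - 6/5 = 65*3 - 6/5 = 195 - 6/5 = 969/5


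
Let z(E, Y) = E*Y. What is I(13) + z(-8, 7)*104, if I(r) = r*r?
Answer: -5655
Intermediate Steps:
I(r) = r**2
I(13) + z(-8, 7)*104 = 13**2 - 8*7*104 = 169 - 56*104 = 169 - 5824 = -5655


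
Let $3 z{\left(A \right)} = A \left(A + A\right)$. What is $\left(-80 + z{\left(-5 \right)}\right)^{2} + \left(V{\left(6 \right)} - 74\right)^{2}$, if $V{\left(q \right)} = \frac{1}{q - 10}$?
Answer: $\frac{1371481}{144} \approx 9524.2$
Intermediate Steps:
$V{\left(q \right)} = \frac{1}{-10 + q}$
$z{\left(A \right)} = \frac{2 A^{2}}{3}$ ($z{\left(A \right)} = \frac{A \left(A + A\right)}{3} = \frac{A 2 A}{3} = \frac{2 A^{2}}{3}$)
$\left(-80 + z{\left(-5 \right)}\right)^{2} + \left(V{\left(6 \right)} - 74\right)^{2} = \left(-80 + \frac{2 \left(-5\right)^{2}}{3}\right)^{2} + \left(\frac{1}{-10 + 6} - 74\right)^{2} = \left(-80 + \frac{2}{3} \cdot 25\right)^{2} + \left(\frac{1}{-4} - 74\right)^{2} = \left(-80 + \frac{50}{3}\right)^{2} + \left(- \frac{1}{4} - 74\right)^{2} = \left(- \frac{190}{3}\right)^{2} + \left(- \frac{297}{4}\right)^{2} = \frac{36100}{9} + \frac{88209}{16} = \frac{1371481}{144}$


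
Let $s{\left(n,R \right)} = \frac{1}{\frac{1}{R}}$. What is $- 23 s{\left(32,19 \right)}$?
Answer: $-437$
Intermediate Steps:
$s{\left(n,R \right)} = R$
$- 23 s{\left(32,19 \right)} = \left(-23\right) 19 = -437$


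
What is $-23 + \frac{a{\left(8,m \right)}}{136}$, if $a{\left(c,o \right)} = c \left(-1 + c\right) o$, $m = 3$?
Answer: $- \frac{370}{17} \approx -21.765$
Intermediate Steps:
$a{\left(c,o \right)} = c o \left(-1 + c\right)$
$-23 + \frac{a{\left(8,m \right)}}{136} = -23 + \frac{8 \cdot 3 \left(-1 + 8\right)}{136} = -23 + 8 \cdot 3 \cdot 7 \cdot \frac{1}{136} = -23 + 168 \cdot \frac{1}{136} = -23 + \frac{21}{17} = - \frac{370}{17}$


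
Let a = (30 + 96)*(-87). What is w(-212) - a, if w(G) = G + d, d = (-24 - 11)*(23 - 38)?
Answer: 11275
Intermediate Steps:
d = 525 (d = -35*(-15) = 525)
w(G) = 525 + G (w(G) = G + 525 = 525 + G)
a = -10962 (a = 126*(-87) = -10962)
w(-212) - a = (525 - 212) - 1*(-10962) = 313 + 10962 = 11275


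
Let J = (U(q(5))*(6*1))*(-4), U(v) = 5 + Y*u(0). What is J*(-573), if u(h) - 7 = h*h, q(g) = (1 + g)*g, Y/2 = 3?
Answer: 646344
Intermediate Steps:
Y = 6 (Y = 2*3 = 6)
q(g) = g*(1 + g)
u(h) = 7 + h² (u(h) = 7 + h*h = 7 + h²)
U(v) = 47 (U(v) = 5 + 6*(7 + 0²) = 5 + 6*(7 + 0) = 5 + 6*7 = 5 + 42 = 47)
J = -1128 (J = (47*(6*1))*(-4) = (47*6)*(-4) = 282*(-4) = -1128)
J*(-573) = -1128*(-573) = 646344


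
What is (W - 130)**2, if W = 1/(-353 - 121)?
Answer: 3797147641/224676 ≈ 16901.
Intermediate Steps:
W = -1/474 (W = 1/(-474) = -1/474 ≈ -0.0021097)
(W - 130)**2 = (-1/474 - 130)**2 = (-61621/474)**2 = 3797147641/224676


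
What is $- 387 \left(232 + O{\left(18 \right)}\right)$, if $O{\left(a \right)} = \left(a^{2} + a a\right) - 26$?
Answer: $-330498$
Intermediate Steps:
$O{\left(a \right)} = -26 + 2 a^{2}$ ($O{\left(a \right)} = \left(a^{2} + a^{2}\right) - 26 = 2 a^{2} - 26 = -26 + 2 a^{2}$)
$- 387 \left(232 + O{\left(18 \right)}\right) = - 387 \left(232 - \left(26 - 2 \cdot 18^{2}\right)\right) = - 387 \left(232 + \left(-26 + 2 \cdot 324\right)\right) = - 387 \left(232 + \left(-26 + 648\right)\right) = - 387 \left(232 + 622\right) = \left(-387\right) 854 = -330498$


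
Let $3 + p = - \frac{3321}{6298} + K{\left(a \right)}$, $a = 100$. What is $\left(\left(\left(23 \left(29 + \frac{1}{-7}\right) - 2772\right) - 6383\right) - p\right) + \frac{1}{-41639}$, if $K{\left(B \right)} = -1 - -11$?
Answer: $- \frac{15599309262189}{1835696954} \approx -8497.8$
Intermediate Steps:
$K{\left(B \right)} = 10$ ($K{\left(B \right)} = -1 + 11 = 10$)
$p = \frac{40765}{6298}$ ($p = -3 + \left(- \frac{3321}{6298} + 10\right) = -3 + \frac{59659}{6298} = \frac{40765}{6298} \approx 6.4727$)
$\left(\left(\left(23 \left(29 + \frac{1}{-7}\right) - 2772\right) - 6383\right) - p\right) + \frac{1}{-41639} = \left(\left(\left(23 \left(29 + \frac{1}{-7}\right) - 2772\right) - 6383\right) - \frac{40765}{6298}\right) + \frac{1}{-41639} = \left(\left(\left(23 \left(29 - \frac{1}{7}\right) - 2772\right) - 6383\right) - \frac{40765}{6298}\right) - \frac{1}{41639} = \left(\left(\left(23 \cdot \frac{202}{7} - 2772\right) - 6383\right) - \frac{40765}{6298}\right) - \frac{1}{41639} = \left(\left(\left(\frac{4646}{7} - 2772\right) - 6383\right) - \frac{40765}{6298}\right) - \frac{1}{41639} = \left(\left(- \frac{14758}{7} - 6383\right) - \frac{40765}{6298}\right) - \frac{1}{41639} = \left(- \frac{59439}{7} - \frac{40765}{6298}\right) - \frac{1}{41639} = - \frac{374632177}{44086} - \frac{1}{41639} = - \frac{15599309262189}{1835696954}$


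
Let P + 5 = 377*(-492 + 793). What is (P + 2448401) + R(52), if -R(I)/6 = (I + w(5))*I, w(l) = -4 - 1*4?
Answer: 2548145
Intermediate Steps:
w(l) = -8 (w(l) = -4 - 4 = -8)
P = 113472 (P = -5 + 377*(-492 + 793) = -5 + 377*301 = -5 + 113477 = 113472)
R(I) = -6*I*(-8 + I) (R(I) = -6*(I - 8)*I = -6*(-8 + I)*I = -6*I*(-8 + I))
(P + 2448401) + R(52) = (113472 + 2448401) + 6*52*(8 - 1*52) = 2561873 + 6*52*(8 - 52) = 2561873 + 6*52*(-44) = 2561873 - 13728 = 2548145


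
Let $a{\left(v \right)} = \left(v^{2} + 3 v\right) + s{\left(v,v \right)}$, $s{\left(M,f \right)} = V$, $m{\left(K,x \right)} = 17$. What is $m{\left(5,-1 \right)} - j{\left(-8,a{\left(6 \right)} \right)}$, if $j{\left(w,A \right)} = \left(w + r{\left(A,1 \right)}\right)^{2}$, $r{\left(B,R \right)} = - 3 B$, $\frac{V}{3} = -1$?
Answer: $-25904$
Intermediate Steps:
$V = -3$ ($V = 3 \left(-1\right) = -3$)
$s{\left(M,f \right)} = -3$
$a{\left(v \right)} = -3 + v^{2} + 3 v$ ($a{\left(v \right)} = \left(v^{2} + 3 v\right) - 3 = -3 + v^{2} + 3 v$)
$j{\left(w,A \right)} = \left(w - 3 A\right)^{2}$
$m{\left(5,-1 \right)} - j{\left(-8,a{\left(6 \right)} \right)} = 17 - \left(\left(-1\right) \left(-8\right) + 3 \left(-3 + 6^{2} + 3 \cdot 6\right)\right)^{2} = 17 - \left(8 + 3 \left(-3 + 36 + 18\right)\right)^{2} = 17 - \left(8 + 3 \cdot 51\right)^{2} = 17 - \left(8 + 153\right)^{2} = 17 - 161^{2} = 17 - 25921 = -25904$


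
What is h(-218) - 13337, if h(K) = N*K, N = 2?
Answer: -13773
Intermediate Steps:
h(K) = 2*K
h(-218) - 13337 = 2*(-218) - 13337 = -436 - 13337 = -13773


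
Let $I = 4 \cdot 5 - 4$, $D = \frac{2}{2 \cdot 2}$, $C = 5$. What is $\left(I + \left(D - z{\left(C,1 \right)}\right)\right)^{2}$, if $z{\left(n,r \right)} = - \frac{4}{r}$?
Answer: $\frac{1681}{4} \approx 420.25$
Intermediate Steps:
$D = \frac{1}{2}$ ($D = \frac{2}{4} = 2 \cdot \frac{1}{4} = \frac{1}{2} \approx 0.5$)
$I = 16$ ($I = 20 - 4 = 16$)
$\left(I + \left(D - z{\left(C,1 \right)}\right)\right)^{2} = \left(16 - \left(- \frac{1}{2} - \frac{4}{1}\right)\right)^{2} = \left(16 - \left(- \frac{1}{2} - 4\right)\right)^{2} = \left(16 + \left(\frac{1}{2} - -4\right)\right)^{2} = \left(16 + \left(\frac{1}{2} + 4\right)\right)^{2} = \left(16 + \frac{9}{2}\right)^{2} = \left(\frac{41}{2}\right)^{2} = \frac{1681}{4}$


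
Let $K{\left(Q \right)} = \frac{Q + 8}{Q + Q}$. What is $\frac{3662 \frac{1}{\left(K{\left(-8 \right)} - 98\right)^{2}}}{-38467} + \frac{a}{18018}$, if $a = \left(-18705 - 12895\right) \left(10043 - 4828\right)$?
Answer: $- \frac{15205048014479}{1662466806} \approx -9146.1$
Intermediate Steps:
$K{\left(Q \right)} = \frac{8 + Q}{2 Q}$
$a = -164794000$ ($a = \left(-31600\right) 5215 = -164794000$)
$\frac{3662 \frac{1}{\left(K{\left(-8 \right)} - 98\right)^{2}}}{-38467} + \frac{a}{18018} = \frac{3662 \frac{1}{\left(\frac{8 - 8}{2 \left(-8\right)} - 98\right)^{2}}}{-38467} - \frac{164794000}{18018} = \frac{3662}{\left(\frac{1}{2} \left(- \frac{1}{8}\right) 0 - 98\right)^{2}} \left(- \frac{1}{38467}\right) - \frac{11771000}{1287} = \frac{3662}{\left(0 - 98\right)^{2}} \left(- \frac{1}{38467}\right) - \frac{11771000}{1287} = \frac{3662}{\left(-98\right)^{2}} \left(- \frac{1}{38467}\right) - \frac{11771000}{1287} = \frac{3662}{9604} \left(- \frac{1}{38467}\right) - \frac{11771000}{1287} = 3662 \cdot \frac{1}{9604} \left(- \frac{1}{38467}\right) - \frac{11771000}{1287} = \frac{1831}{4802} \left(- \frac{1}{38467}\right) - \frac{11771000}{1287} = - \frac{1831}{184718534} - \frac{11771000}{1287} = - \frac{15205048014479}{1662466806}$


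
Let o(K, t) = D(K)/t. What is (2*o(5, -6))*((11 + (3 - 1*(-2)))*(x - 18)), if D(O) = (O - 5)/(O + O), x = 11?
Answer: 0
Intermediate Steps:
D(O) = (-5 + O)/(2*O) (D(O) = (-5 + O)/((2*O)) = (-5 + O)*(1/(2*O)) = (-5 + O)/(2*O))
o(K, t) = (-5 + K)/(2*K*t) (o(K, t) = ((-5 + K)/(2*K))/t = (-5 + K)/(2*K*t))
(2*o(5, -6))*((11 + (3 - 1*(-2)))*(x - 18)) = (2*((1/2)*(-5 + 5)/(5*(-6))))*((11 + (3 - 1*(-2)))*(11 - 18)) = (2*((1/2)*(1/5)*(-1/6)*0))*((11 + (3 + 2))*(-7)) = (2*0)*((11 + 5)*(-7)) = 0*(16*(-7)) = 0*(-112) = 0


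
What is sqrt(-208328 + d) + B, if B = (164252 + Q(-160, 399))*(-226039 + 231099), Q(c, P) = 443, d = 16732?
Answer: 833356700 + 2*I*sqrt(47899) ≈ 8.3336e+8 + 437.72*I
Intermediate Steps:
B = 833356700 (B = (164252 + 443)*(-226039 + 231099) = 164695*5060 = 833356700)
sqrt(-208328 + d) + B = sqrt(-208328 + 16732) + 833356700 = sqrt(-191596) + 833356700 = 2*I*sqrt(47899) + 833356700 = 833356700 + 2*I*sqrt(47899)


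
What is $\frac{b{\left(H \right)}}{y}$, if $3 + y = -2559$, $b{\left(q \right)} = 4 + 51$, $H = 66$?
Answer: $- \frac{55}{2562} \approx -0.021468$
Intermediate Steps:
$b{\left(q \right)} = 55$
$y = -2562$ ($y = -3 - 2559 = -2562$)
$\frac{b{\left(H \right)}}{y} = \frac{55}{-2562} = 55 \left(- \frac{1}{2562}\right) = - \frac{55}{2562}$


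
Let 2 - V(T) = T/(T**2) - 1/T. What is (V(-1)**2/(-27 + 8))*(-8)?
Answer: 32/19 ≈ 1.6842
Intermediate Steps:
V(T) = 2 (V(T) = 2 - (T/(T**2) - 1/T) = 2 - (T/T**2 - 1/T) = 2 - (1/T - 1/T) = 2 - 1*0 = 2 + 0 = 2)
(V(-1)**2/(-27 + 8))*(-8) = (2**2/(-27 + 8))*(-8) = (4/(-19))*(-8) = -1/19*4*(-8) = -4/19*(-8) = 32/19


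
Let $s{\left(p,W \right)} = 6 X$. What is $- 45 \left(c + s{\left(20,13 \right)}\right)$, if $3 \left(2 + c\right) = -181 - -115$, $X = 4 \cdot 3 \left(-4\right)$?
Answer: $14040$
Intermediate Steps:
$X = -48$ ($X = 12 \left(-4\right) = -48$)
$c = -24$ ($c = -2 + \frac{-181 - -115}{3} = -2 + \frac{-181 + 115}{3} = -2 + \frac{1}{3} \left(-66\right) = -2 - 22 = -24$)
$s{\left(p,W \right)} = -288$ ($s{\left(p,W \right)} = 6 \left(-48\right) = -288$)
$- 45 \left(c + s{\left(20,13 \right)}\right) = - 45 \left(-24 - 288\right) = \left(-45\right) \left(-312\right) = 14040$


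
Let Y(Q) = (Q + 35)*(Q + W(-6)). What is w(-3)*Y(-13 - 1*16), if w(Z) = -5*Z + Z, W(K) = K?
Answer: -2520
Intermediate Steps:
w(Z) = -4*Z
Y(Q) = (-6 + Q)*(35 + Q) (Y(Q) = (Q + 35)*(Q - 6) = (35 + Q)*(-6 + Q) = (-6 + Q)*(35 + Q))
w(-3)*Y(-13 - 1*16) = (-4*(-3))*(-210 + (-13 - 1*16)**2 + 29*(-13 - 1*16)) = 12*(-210 + (-13 - 16)**2 + 29*(-13 - 16)) = 12*(-210 + (-29)**2 + 29*(-29)) = 12*(-210 + 841 - 841) = 12*(-210) = -2520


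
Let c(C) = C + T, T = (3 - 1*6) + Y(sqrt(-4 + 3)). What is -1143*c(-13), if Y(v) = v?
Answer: 18288 - 1143*I ≈ 18288.0 - 1143.0*I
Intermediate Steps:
T = -3 + I (T = (3 - 1*6) + sqrt(-4 + 3) = (3 - 6) + sqrt(-1) = -3 + I ≈ -3.0 + 1.0*I)
c(C) = -3 + I + C (c(C) = C + (-3 + I) = -3 + I + C)
-1143*c(-13) = -1143*(-3 + I - 13) = -1143*(-16 + I) = 18288 - 1143*I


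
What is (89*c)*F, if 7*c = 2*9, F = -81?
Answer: -129762/7 ≈ -18537.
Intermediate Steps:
c = 18/7 (c = (2*9)/7 = (⅐)*18 = 18/7 ≈ 2.5714)
(89*c)*F = (89*(18/7))*(-81) = (1602/7)*(-81) = -129762/7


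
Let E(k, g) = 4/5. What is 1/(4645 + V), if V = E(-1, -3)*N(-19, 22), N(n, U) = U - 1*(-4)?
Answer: 5/23329 ≈ 0.00021433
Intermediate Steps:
E(k, g) = ⅘ (E(k, g) = 4*(⅕) = ⅘)
N(n, U) = 4 + U (N(n, U) = U + 4 = 4 + U)
V = 104/5 (V = 4*(4 + 22)/5 = (⅘)*26 = 104/5 ≈ 20.800)
1/(4645 + V) = 1/(4645 + 104/5) = 1/(23329/5) = 5/23329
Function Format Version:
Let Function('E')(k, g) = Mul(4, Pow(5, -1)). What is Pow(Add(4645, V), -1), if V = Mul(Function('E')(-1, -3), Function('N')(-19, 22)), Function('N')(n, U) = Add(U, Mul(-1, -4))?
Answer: Rational(5, 23329) ≈ 0.00021433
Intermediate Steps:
Function('E')(k, g) = Rational(4, 5) (Function('E')(k, g) = Mul(4, Rational(1, 5)) = Rational(4, 5))
Function('N')(n, U) = Add(4, U) (Function('N')(n, U) = Add(U, 4) = Add(4, U))
V = Rational(104, 5) (V = Mul(Rational(4, 5), Add(4, 22)) = Mul(Rational(4, 5), 26) = Rational(104, 5) ≈ 20.800)
Pow(Add(4645, V), -1) = Pow(Add(4645, Rational(104, 5)), -1) = Pow(Rational(23329, 5), -1) = Rational(5, 23329)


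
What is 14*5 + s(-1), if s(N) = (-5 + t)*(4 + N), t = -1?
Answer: 52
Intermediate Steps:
s(N) = -24 - 6*N (s(N) = (-5 - 1)*(4 + N) = -6*(4 + N) = -24 - 6*N)
14*5 + s(-1) = 14*5 + (-24 - 6*(-1)) = 70 + (-24 + 6) = 70 - 18 = 52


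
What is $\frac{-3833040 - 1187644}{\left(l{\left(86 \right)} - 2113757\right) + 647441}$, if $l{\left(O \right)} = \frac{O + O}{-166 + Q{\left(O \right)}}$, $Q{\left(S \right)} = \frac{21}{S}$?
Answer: $\frac{17892462605}{5225587343} \approx 3.424$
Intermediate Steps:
$l{\left(O \right)} = \frac{2 O}{-166 + \frac{21}{O}}$ ($l{\left(O \right)} = \frac{O + O}{-166 + \frac{21}{O}} = \frac{2 O}{-166 + \frac{21}{O}}$)
$\frac{-3833040 - 1187644}{\left(l{\left(86 \right)} - 2113757\right) + 647441} = \frac{-3833040 - 1187644}{\left(- \frac{2 \cdot 86^{2}}{-21 + 166 \cdot 86} - 2113757\right) + 647441} = - \frac{5020684}{\left(\left(-2\right) 7396 \frac{1}{-21 + 14276} - 2113757\right) + 647441} = - \frac{5020684}{\left(\left(-2\right) 7396 \cdot \frac{1}{14255} - 2113757\right) + 647441} = - \frac{5020684}{\left(- \frac{14792}{14255} - 2113757\right) + 647441} = - \frac{5020684}{- \frac{30131620827}{14255} + 647441} = - \frac{5020684}{- \frac{20902349372}{14255}} = \left(-5020684\right) \left(- \frac{14255}{20902349372}\right) = \frac{17892462605}{5225587343}$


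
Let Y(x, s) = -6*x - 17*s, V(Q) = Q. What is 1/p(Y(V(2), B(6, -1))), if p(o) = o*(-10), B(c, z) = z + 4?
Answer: 1/630 ≈ 0.0015873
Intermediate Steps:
B(c, z) = 4 + z
Y(x, s) = -17*s - 6*x
p(o) = -10*o
1/p(Y(V(2), B(6, -1))) = 1/(-10*(-17*(4 - 1) - 6*2)) = 1/(-10*(-17*3 - 12)) = 1/(-10*(-51 - 12)) = 1/(-10*(-63)) = 1/630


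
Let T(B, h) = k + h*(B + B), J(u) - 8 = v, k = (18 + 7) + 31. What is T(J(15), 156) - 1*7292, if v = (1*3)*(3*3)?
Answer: 3684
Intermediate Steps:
v = 27 (v = 3*9 = 27)
k = 56 (k = 25 + 31 = 56)
J(u) = 35 (J(u) = 8 + 27 = 35)
T(B, h) = 56 + 2*B*h (T(B, h) = 56 + h*(B + B) = 56 + h*(2*B) = 56 + 2*B*h)
T(J(15), 156) - 1*7292 = (56 + 2*35*156) - 1*7292 = (56 + 10920) - 7292 = 10976 - 7292 = 3684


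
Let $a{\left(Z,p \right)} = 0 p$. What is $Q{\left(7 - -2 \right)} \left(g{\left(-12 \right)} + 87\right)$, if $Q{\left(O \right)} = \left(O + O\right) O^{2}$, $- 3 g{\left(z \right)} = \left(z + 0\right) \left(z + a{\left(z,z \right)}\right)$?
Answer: $56862$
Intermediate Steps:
$a{\left(Z,p \right)} = 0$
$g{\left(z \right)} = - \frac{z^{2}}{3}$ ($g{\left(z \right)} = - \frac{\left(z + 0\right) \left(z + 0\right)}{3} = - \frac{z z}{3} = - \frac{z^{2}}{3}$)
$Q{\left(O \right)} = 2 O^{3}$ ($Q{\left(O \right)} = 2 O O^{2} = 2 O^{3}$)
$Q{\left(7 - -2 \right)} \left(g{\left(-12 \right)} + 87\right) = 2 \left(7 - -2\right)^{3} \left(- \frac{\left(-12\right)^{2}}{3} + 87\right) = 2 \left(7 + 2\right)^{3} \left(\left(- \frac{1}{3}\right) 144 + 87\right) = 2 \cdot 9^{3} \left(-48 + 87\right) = 2 \cdot 729 \cdot 39 = 1458 \cdot 39 = 56862$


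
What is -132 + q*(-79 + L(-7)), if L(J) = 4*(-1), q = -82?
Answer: 6674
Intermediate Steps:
L(J) = -4
-132 + q*(-79 + L(-7)) = -132 - 82*(-79 - 4) = -132 - 82*(-83) = -132 + 6806 = 6674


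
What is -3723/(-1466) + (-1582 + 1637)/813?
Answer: 3107429/1191858 ≈ 2.6072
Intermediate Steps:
-3723/(-1466) + (-1582 + 1637)/813 = -3723*(-1/1466) + 55*(1/813) = 3723/1466 + 55/813 = 3107429/1191858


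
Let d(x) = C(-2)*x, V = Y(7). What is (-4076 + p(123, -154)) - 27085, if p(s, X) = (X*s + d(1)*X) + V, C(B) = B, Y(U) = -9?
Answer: -49804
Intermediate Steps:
V = -9
d(x) = -2*x
p(s, X) = -9 - 2*X + X*s (p(s, X) = (X*s + (-2*1)*X) - 9 = (X*s - 2*X) - 9 = (-2*X + X*s) - 9 = -9 - 2*X + X*s)
(-4076 + p(123, -154)) - 27085 = (-4076 + (-9 - 2*(-154) - 154*123)) - 27085 = (-4076 + (-9 + 308 - 18942)) - 27085 = (-4076 - 18643) - 27085 = -22719 - 27085 = -49804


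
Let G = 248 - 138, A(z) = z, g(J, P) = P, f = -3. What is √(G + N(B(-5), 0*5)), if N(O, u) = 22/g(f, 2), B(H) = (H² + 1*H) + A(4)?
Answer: 11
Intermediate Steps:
B(H) = 4 + H + H² (B(H) = (H² + 1*H) + 4 = (H² + H) + 4 = (H + H²) + 4 = 4 + H + H²)
N(O, u) = 11 (N(O, u) = 22/2 = 22*(½) = 11)
G = 110
√(G + N(B(-5), 0*5)) = √(110 + 11) = √121 = 11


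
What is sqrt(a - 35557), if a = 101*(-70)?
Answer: I*sqrt(42627) ≈ 206.46*I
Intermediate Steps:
a = -7070
sqrt(a - 35557) = sqrt(-7070 - 35557) = sqrt(-42627) = I*sqrt(42627)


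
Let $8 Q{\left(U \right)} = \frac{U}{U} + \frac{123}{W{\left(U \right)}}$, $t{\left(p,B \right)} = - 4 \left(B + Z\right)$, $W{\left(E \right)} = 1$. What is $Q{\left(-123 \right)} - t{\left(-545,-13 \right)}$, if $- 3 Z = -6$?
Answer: $- \frac{57}{2} \approx -28.5$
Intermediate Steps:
$Z = 2$ ($Z = \left(- \frac{1}{3}\right) \left(-6\right) = 2$)
$t{\left(p,B \right)} = -8 - 4 B$ ($t{\left(p,B \right)} = - 4 \left(B + 2\right) = - 4 \left(2 + B\right) = -8 - 4 B$)
$Q{\left(U \right)} = \frac{31}{2}$ ($Q{\left(U \right)} = \frac{\frac{U}{U} + \frac{123}{1}}{8} = \frac{1 + 123 \cdot 1}{8} = \frac{1 + 123}{8} = \frac{1}{8} \cdot 124 = \frac{31}{2}$)
$Q{\left(-123 \right)} - t{\left(-545,-13 \right)} = \frac{31}{2} - \left(-8 - -52\right) = \frac{31}{2} - \left(-8 + 52\right) = \frac{31}{2} - 44 = - \frac{57}{2}$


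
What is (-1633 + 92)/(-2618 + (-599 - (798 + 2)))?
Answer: 1541/4017 ≈ 0.38362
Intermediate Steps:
(-1633 + 92)/(-2618 + (-599 - (798 + 2))) = -1541/(-2618 + (-599 - 1*800)) = -1541/(-2618 + (-599 - 800)) = -1541/(-2618 - 1399) = -1541/(-4017) = -1541*(-1/4017) = 1541/4017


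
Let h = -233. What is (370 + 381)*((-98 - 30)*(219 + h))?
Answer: 1345792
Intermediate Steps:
(370 + 381)*((-98 - 30)*(219 + h)) = (370 + 381)*((-98 - 30)*(219 - 233)) = 751*(-128*(-14)) = 751*1792 = 1345792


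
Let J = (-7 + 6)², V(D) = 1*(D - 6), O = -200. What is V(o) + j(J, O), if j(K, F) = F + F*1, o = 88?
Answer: -318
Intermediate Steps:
V(D) = -6 + D (V(D) = 1*(-6 + D) = -6 + D)
J = 1 (J = (-1)² = 1)
j(K, F) = 2*F (j(K, F) = F + F = 2*F)
V(o) + j(J, O) = (-6 + 88) + 2*(-200) = 82 - 400 = -318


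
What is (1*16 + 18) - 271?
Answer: -237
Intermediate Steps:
(1*16 + 18) - 271 = (16 + 18) - 271 = 34 - 271 = -237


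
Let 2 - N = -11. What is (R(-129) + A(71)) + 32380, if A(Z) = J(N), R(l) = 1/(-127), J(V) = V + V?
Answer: 4115561/127 ≈ 32406.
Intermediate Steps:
N = 13 (N = 2 - 1*(-11) = 2 + 11 = 13)
J(V) = 2*V
R(l) = -1/127
A(Z) = 26 (A(Z) = 2*13 = 26)
(R(-129) + A(71)) + 32380 = (-1/127 + 26) + 32380 = 3301/127 + 32380 = 4115561/127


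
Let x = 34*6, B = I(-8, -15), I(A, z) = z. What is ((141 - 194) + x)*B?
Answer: -2265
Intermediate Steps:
B = -15
x = 204
((141 - 194) + x)*B = ((141 - 194) + 204)*(-15) = (-53 + 204)*(-15) = 151*(-15) = -2265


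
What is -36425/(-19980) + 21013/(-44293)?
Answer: 238706557/176994828 ≈ 1.3487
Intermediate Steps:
-36425/(-19980) + 21013/(-44293) = -36425*(-1/19980) + 21013*(-1/44293) = 7285/3996 - 21013/44293 = 238706557/176994828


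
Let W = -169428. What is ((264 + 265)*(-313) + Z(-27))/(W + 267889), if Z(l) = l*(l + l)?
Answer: -164119/98461 ≈ -1.6668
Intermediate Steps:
Z(l) = 2*l² (Z(l) = l*(2*l) = 2*l²)
((264 + 265)*(-313) + Z(-27))/(W + 267889) = ((264 + 265)*(-313) + 2*(-27)²)/(-169428 + 267889) = (529*(-313) + 2*729)/98461 = (-165577 + 1458)*(1/98461) = -164119*1/98461 = -164119/98461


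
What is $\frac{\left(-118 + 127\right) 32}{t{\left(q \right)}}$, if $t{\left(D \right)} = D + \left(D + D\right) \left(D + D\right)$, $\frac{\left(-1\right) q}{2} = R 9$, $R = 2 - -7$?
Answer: $\frac{16}{5823} \approx 0.0027477$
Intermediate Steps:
$R = 9$ ($R = 2 + 7 = 9$)
$q = -162$ ($q = - 2 \cdot 9 \cdot 9 = \left(-2\right) 81 = -162$)
$t{\left(D \right)} = D + 4 D^{2}$ ($t{\left(D \right)} = D + 2 D 2 D = D + 4 D^{2}$)
$\frac{\left(-118 + 127\right) 32}{t{\left(q \right)}} = \frac{\left(-118 + 127\right) 32}{\left(-162\right) \left(1 + 4 \left(-162\right)\right)} = \frac{9 \cdot 32}{\left(-162\right) \left(1 - 648\right)} = \frac{288}{\left(-162\right) \left(-647\right)} = \frac{288}{104814} = 288 \cdot \frac{1}{104814} = \frac{16}{5823}$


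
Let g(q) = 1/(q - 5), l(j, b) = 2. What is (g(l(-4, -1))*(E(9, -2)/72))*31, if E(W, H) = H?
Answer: 31/108 ≈ 0.28704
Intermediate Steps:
g(q) = 1/(-5 + q)
(g(l(-4, -1))*(E(9, -2)/72))*31 = ((-2/72)/(-5 + 2))*31 = ((-2*1/72)/(-3))*31 = -⅓*(-1/36)*31 = (1/108)*31 = 31/108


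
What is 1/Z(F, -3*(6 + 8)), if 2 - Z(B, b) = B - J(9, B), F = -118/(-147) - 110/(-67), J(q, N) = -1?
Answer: -9849/14227 ≈ -0.69228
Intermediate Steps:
F = 24076/9849 (F = -118*(-1/147) - 110*(-1/67) = 118/147 + 110/67 = 24076/9849 ≈ 2.4445)
Z(B, b) = 1 - B (Z(B, b) = 2 - (B - 1*(-1)) = 2 - (B + 1) = 2 - (1 + B) = 2 + (-1 - B) = 1 - B)
1/Z(F, -3*(6 + 8)) = 1/(1 - 1*24076/9849) = 1/(1 - 24076/9849) = 1/(-14227/9849) = -9849/14227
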